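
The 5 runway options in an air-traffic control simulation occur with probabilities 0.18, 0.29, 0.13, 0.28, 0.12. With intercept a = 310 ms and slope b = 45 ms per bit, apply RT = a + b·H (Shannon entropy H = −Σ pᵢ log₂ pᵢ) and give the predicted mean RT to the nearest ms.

H = 0.18·log₂(1/0.18) + 0.29·log₂(1/0.29) + 0.13·log₂(1/0.13) + 0.28·log₂(1/0.28) + 0.12·log₂(1/0.12) = 2.2271 bits.
RT = 310 + 45 × 2.2271 = 410.22 ms.

410 ms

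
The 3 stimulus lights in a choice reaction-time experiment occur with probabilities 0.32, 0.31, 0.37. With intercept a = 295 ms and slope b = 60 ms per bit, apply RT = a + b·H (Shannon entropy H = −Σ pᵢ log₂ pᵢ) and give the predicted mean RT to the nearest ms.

Entropy contributions −pᵢ log₂ pᵢ: 0.5260, 0.5238, 0.5307; sum H = 1.5806 bits.
RT = a + bH = 295 + 60·1.5806 = 389.83 ms.

390 ms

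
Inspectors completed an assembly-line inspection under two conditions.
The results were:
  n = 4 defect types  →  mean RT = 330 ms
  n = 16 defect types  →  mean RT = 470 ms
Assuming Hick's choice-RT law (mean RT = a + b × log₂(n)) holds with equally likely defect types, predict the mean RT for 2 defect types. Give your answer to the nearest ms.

Fit slope and intercept:
  b = (470 − 330) / (log₂ 16 − log₂ 4) = 140 / (4 − 2) = 70 ms/bit
  a = 330 − 70 × 2 = 190 ms
Then RT(2) = 190 + 70 × log₂ 2 = 190 + 70 × 1 ≈ 260.000 ms.

260 ms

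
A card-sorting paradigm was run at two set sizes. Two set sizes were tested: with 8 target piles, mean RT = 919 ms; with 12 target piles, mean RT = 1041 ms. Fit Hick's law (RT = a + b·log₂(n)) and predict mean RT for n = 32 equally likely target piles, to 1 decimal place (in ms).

1336.1 ms

RT is linear in log₂ n, so two points fix the line:
  b = (1041 − 919) / (log₂ 12 − log₂ 8) = 122 / (3.5850 − 3) = 208.560 ms/bit
  a = 919 − 208.560 × 3 = 293.319 ms
Then RT(32) = 293.319 + 208.560 × log₂ 32 = 293.319 + 208.560 × 5 ≈ 1336.121 ms.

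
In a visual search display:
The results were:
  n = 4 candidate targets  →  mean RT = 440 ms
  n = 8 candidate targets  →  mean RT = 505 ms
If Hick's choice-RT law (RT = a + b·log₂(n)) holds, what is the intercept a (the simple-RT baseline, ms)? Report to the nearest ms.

Slope: b = (505 − 440) / (log₂ 8 − log₂ 4) = 65/1.0000 = 65 ms/bit.
Intercept: a = 440 − 65·log₂(4) = 310.000 ms.

310 ms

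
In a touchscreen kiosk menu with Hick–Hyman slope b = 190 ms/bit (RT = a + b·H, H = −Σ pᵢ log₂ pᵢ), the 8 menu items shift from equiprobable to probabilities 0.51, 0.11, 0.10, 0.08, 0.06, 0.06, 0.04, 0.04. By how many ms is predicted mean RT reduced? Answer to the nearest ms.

128 ms

Equiprobable entropy H₀ = log₂ 8 = 3.0000 bits.
Skewed entropy H = −Σ pᵢ log₂ pᵢ = 2.3280 bits.
ΔRT = b·(H₀ − H) = 190 × 0.6720 = 127.68 ms.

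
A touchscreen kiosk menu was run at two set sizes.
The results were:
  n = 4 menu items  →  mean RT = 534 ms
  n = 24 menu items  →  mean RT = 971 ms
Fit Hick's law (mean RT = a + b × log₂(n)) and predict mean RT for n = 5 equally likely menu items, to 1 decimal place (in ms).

588.4 ms

Fit slope and intercept:
  b = (971 − 534) / (log₂ 24 − log₂ 4) = 437 / (4.5850 − 2) = 169.055 ms/bit
  a = 534 − 169.055 × 2 = 195.891 ms
Then RT(5) = 195.891 + 169.055 × log₂ 5 = 195.891 + 169.055 × 2.3219 ≈ 588.423 ms.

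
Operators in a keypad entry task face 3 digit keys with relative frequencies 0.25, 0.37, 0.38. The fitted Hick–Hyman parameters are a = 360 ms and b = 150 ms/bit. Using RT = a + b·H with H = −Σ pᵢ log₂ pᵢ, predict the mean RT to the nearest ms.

594 ms

H = 0.25·log₂(1/0.25) + 0.37·log₂(1/0.37) + 0.38·log₂(1/0.38) = 1.5612 bits.
RT = 360 + 150 × 1.5612 = 594.18 ms.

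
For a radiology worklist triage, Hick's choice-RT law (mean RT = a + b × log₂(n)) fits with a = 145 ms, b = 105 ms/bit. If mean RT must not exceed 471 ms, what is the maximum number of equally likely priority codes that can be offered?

8

Set 145 + 105·log₂ n ≤ 471 → log₂ n ≤ (471 − 145)/105 = 3.1048.
So n ≤ 2^3.1048 = 8.603; the largest integer n is 8.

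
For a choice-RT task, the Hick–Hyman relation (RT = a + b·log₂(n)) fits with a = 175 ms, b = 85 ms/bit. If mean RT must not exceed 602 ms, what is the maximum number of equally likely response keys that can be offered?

32

Set 175 + 85·log₂ n ≤ 602 → log₂ n ≤ (602 − 175)/85 = 5.0235.
So n ≤ 2^5.0235 = 32.526; the largest integer n is 32.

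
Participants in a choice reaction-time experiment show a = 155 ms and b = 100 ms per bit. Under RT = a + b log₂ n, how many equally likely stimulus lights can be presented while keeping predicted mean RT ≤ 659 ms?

100·log₂ n ≤ 659 − 155 = 504, giving log₂ n ≤ 5.0400 and n ≤ 32.900. The largest whole number is 32.

32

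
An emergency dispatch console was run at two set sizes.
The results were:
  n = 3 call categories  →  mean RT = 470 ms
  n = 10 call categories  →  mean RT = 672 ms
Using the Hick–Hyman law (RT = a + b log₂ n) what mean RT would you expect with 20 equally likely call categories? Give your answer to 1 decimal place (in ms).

Fit slope and intercept:
  b = (672 − 470) / (log₂ 10 − log₂ 3) = 202 / (3.3219 − 1.5850) = 116.295 ms/bit
  a = 470 − 116.295 × 1.5850 = 285.677 ms
Then RT(20) = 285.677 + 116.295 × log₂ 20 = 285.677 + 116.295 × 4.3219 ≈ 788.295 ms.

788.3 ms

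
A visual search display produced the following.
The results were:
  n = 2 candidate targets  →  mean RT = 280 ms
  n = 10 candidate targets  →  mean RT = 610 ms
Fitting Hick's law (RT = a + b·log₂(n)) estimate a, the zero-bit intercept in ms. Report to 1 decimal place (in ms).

137.9 ms

The slope on a log₂ axis is (610 − 280) / (3.3219 − 1) = 142.123 ms/bit.
Intercept: a = 280 − 142.123·log₂(2) = 137.877 ms.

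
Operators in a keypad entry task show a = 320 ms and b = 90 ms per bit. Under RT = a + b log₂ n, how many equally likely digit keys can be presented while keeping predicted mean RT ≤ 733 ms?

24

Information budget: (733 − 320)/90 = 4.5889 bits, so n ≤ 2^4.5889 = 24.065 → at most 24.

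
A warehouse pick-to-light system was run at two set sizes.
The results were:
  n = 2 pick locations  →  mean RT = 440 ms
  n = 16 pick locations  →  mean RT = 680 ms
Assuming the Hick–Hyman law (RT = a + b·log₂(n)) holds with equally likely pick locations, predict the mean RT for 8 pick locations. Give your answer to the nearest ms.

600 ms

RT is linear in log₂ n, so two points fix the line:
  b = (680 − 440) / (log₂ 16 − log₂ 2) = 240 / (4 − 1) = 80 ms/bit
  a = 440 − 80 × 1 = 360 ms
Then RT(8) = 360 + 80 × log₂ 8 = 360 + 80 × 3 ≈ 600.000 ms.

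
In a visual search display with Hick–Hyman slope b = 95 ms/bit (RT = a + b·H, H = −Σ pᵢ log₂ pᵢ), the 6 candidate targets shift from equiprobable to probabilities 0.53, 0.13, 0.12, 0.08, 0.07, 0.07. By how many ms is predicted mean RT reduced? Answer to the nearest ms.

Equiprobable entropy H₀ = log₂ 6 = 2.5850 bits.
Skewed entropy H = −Σ pᵢ log₂ pᵢ = 2.0638 bits.
ΔRT = b·(H₀ − H) = 95 × 0.5212 = 49.51 ms.

50 ms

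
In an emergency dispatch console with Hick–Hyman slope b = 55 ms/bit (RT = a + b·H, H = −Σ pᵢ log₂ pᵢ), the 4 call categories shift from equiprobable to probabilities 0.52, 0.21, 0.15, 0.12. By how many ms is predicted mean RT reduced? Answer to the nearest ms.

14 ms

Equiprobable entropy H₀ = log₂ 4 = 2.0000 bits.
Skewed entropy H = −Σ pᵢ log₂ pᵢ = 1.7410 bits.
ΔRT = b·(H₀ − H) = 55 × 0.2590 = 14.24 ms.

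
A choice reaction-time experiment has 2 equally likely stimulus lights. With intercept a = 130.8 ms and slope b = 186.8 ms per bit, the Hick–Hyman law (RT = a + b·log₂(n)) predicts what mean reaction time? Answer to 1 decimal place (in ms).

317.6 ms

log₂(2) = 1 bits, so RT = 130.8 + 186.8 × 1 ≈ 317.600 ms.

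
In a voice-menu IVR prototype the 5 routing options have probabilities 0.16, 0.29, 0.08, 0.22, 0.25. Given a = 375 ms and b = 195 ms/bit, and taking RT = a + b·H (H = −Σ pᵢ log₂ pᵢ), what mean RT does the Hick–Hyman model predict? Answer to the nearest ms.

H = 0.16·log₂(1/0.16) + 0.29·log₂(1/0.29) + 0.08·log₂(1/0.08) + 0.22·log₂(1/0.22) + 0.25·log₂(1/0.25) = 2.2130 bits.
RT = 375 + 195 × 2.2130 = 806.54 ms.

807 ms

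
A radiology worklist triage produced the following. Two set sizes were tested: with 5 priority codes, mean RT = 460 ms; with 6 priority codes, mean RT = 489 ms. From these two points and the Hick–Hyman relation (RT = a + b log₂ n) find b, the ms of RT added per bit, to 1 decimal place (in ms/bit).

110.3 ms/bit

The slope on a log₂ axis is (489 − 460) / (2.5850 − 2.3219) = 110.252 ms/bit.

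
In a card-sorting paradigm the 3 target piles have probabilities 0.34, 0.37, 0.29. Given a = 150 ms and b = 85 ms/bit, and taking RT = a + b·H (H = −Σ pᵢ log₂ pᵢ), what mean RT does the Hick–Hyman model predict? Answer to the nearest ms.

284 ms

H = 0.34·log₂(1/0.34) + 0.37·log₂(1/0.37) + 0.29·log₂(1/0.29) = 1.5778 bits.
RT = 150 + 85 × 1.5778 = 284.11 ms.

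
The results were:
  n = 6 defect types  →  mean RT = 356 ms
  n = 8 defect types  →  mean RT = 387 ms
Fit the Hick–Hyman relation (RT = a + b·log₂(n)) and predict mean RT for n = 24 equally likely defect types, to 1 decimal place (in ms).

Fit slope and intercept:
  b = (387 − 356) / (log₂ 8 − log₂ 6) = 31 / (3 − 2.5850) = 74.692 ms/bit
  a = 356 − 74.692 × 2.5850 = 162.924 ms
Then RT(24) = 162.924 + 74.692 × log₂ 24 = 162.924 + 74.692 × 4.5850 ≈ 505.384 ms.

505.4 ms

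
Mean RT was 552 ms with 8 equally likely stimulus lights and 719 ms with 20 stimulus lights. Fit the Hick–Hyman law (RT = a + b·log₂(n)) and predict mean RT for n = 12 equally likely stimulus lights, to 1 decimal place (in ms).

RT is linear in log₂ n, so two points fix the line:
  b = (719 − 552) / (log₂ 20 − log₂ 8) = 167 / (4.3219 − 3) = 126.331 ms/bit
  a = 552 − 126.331 × 3 = 173.008 ms
Then RT(12) = 173.008 + 126.331 × log₂ 12 = 173.008 + 126.331 × 3.5850 ≈ 625.899 ms.

625.9 ms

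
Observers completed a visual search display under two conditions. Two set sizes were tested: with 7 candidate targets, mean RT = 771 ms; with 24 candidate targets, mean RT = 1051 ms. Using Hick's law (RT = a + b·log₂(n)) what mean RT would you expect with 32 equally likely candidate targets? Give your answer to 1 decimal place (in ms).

1116.4 ms

RT is linear in log₂ n, so two points fix the line:
  b = (1051 − 771) / (log₂ 24 − log₂ 7) = 280 / (4.5850 − 2.8074) = 157.515 ms/bit
  a = 771 − 157.515 × 2.8074 = 328.799 ms
Then RT(32) = 328.799 + 157.515 × log₂ 32 = 328.799 + 157.515 × 5 ≈ 1116.375 ms.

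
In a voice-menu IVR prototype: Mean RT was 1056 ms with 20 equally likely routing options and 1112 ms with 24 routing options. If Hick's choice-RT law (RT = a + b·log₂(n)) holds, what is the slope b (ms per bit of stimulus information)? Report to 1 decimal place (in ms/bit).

212.9 ms/bit

Slope: b = (1112 − 1056) / (log₂ 24 − log₂ 20) = 56/0.2630 = 212.900 ms/bit.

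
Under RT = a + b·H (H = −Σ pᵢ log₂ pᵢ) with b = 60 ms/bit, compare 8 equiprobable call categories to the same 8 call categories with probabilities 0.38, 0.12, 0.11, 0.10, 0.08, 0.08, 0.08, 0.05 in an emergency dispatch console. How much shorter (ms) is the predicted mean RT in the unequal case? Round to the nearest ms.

20 ms

The RT saving is b·ΔH. Equiprobable H₀ = log₂(8) = 3.0000 bits; with the given probabilities H = 2.6706 bits.
b·(H₀ − H) = 60 × (3.0000 − 2.6706) = 19.76 ms.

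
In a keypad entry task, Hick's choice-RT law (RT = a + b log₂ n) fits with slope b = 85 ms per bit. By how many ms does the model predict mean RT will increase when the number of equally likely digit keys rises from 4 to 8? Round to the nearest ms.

The intercept a cancels: ΔRT = b·(log₂ n₂ − log₂ n₁) = b·log₂(n₂/n₁).
log₂(8) − log₂(4) = log₂(8/4) = log₂(2) = 1.
ΔRT = 85 × 1.0000 = 85.000 ms.

85 ms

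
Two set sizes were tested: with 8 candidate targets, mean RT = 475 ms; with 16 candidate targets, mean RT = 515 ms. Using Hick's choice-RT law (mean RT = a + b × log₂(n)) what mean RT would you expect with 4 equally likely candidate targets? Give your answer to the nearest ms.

With log₂ n on the abscissa the relation is linear; from the two conditions:
  b = (515 − 475) / (log₂ 16 − log₂ 8) = 40 / (4 − 3) = 40 ms/bit
  a = 475 − 40 × 3 = 355 ms
Then RT(4) = 355 + 40 × log₂ 4 = 355 + 40 × 2 ≈ 435.000 ms.

435 ms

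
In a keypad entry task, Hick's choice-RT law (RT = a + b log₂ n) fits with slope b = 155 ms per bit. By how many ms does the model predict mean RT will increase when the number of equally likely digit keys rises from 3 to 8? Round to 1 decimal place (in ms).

219.3 ms

Only the slope matters, since a is common to both: ΔRT = b·log₂(n₂/n₁).
log₂(8) − log₂(3) = 3 − 1.5850 = 1.4150.
ΔRT = 155 × 1.4150 = 219.331 ms.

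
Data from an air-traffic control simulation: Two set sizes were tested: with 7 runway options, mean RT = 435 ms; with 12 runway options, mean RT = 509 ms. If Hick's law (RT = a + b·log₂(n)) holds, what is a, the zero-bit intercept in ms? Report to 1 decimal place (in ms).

167.8 ms

Slope: b = (509 − 435) / (log₂ 12 − log₂ 7) = 74/0.7776 = 95.164 ms/bit.
a = RT₁ − b·log₂ n₁ = 435 − 95.164 × 2.8074 = 167.842 ms.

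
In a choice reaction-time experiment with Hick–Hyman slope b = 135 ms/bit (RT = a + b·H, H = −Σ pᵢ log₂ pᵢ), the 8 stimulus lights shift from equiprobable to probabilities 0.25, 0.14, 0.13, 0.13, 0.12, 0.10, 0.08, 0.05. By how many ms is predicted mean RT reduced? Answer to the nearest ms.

The RT saving is b·ΔH. Equiprobable H₀ = log₂(8) = 3.0000 bits; with the given probabilities H = 2.8693 bits.
b·(H₀ − H) = 135 × (3.0000 − 2.8693) = 17.65 ms.

18 ms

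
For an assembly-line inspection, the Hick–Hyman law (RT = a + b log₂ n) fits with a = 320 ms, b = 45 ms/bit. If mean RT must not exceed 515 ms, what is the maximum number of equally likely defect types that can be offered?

20

Information budget: (515 − 320)/45 = 4.3333 bits, so n ≤ 2^4.3333 = 20.159 → at most 20.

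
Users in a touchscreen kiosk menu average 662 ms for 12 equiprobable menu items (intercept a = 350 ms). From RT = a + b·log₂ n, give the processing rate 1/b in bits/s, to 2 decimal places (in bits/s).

b = (662 − 350)/log₂ 12 = 312/3.5850 = 87.030 ms per bit = 0.08703 s/bit; the reciprocal is 11.490 bits/s.

11.49 bits/s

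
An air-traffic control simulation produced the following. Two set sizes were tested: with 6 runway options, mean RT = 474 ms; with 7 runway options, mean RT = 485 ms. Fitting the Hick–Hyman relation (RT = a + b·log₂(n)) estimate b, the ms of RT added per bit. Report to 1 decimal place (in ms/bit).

49.5 ms/bit

b = (RT₂ − RT₁)/(log₂ n₂ − log₂ n₁) = (485 − 474)/(2.8074 − 2.5850) = 49.462 ms/bit.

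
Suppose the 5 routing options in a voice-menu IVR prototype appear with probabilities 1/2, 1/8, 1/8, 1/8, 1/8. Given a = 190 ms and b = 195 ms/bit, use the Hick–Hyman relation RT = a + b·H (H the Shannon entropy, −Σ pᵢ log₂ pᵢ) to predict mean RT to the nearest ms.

H = −Σ pᵢ log₂ pᵢ = 0.5·1 + 0.125·3 + 0.125·3 + 0.125·3 + 0.125·3 = 2.000 bits.
RT = 190 + 195 × 2.000 = 580.00 ms.

580 ms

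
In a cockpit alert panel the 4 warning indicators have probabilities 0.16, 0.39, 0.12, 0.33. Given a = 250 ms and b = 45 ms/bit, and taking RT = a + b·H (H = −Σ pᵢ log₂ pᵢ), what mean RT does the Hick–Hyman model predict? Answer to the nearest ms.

H = 0.16·log₂(1/0.16) + 0.39·log₂(1/0.39) + 0.12·log₂(1/0.12) + 0.33·log₂(1/0.33) = 1.8477 bits.
RT = 250 + 45 × 1.8477 = 333.15 ms.

333 ms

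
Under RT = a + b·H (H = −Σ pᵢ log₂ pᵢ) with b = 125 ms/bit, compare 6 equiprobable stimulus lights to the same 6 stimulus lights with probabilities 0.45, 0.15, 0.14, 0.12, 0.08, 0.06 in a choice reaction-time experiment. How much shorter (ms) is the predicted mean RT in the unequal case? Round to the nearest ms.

45 ms

Equiprobable entropy H₀ = log₂ 6 = 2.5850 bits.
Skewed entropy H = −Σ pᵢ log₂ pᵢ = 2.2282 bits.
ΔRT = b·(H₀ − H) = 125 × 0.3568 = 44.60 ms.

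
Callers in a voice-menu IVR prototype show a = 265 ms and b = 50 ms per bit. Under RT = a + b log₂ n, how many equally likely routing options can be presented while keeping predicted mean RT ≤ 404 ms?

6

50·log₂ n ≤ 404 − 265 = 139, giving log₂ n ≤ 2.7800 and n ≤ 6.869. The largest whole number is 6.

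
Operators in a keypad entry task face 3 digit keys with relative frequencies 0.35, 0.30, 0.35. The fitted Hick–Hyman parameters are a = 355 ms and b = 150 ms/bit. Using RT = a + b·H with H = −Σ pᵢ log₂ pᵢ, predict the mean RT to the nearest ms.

592 ms

H = 0.35·log₂(1/0.35) + 0.30·log₂(1/0.30) + 0.35·log₂(1/0.35) = 1.5813 bits.
RT = 355 + 150 × 1.5813 = 592.19 ms.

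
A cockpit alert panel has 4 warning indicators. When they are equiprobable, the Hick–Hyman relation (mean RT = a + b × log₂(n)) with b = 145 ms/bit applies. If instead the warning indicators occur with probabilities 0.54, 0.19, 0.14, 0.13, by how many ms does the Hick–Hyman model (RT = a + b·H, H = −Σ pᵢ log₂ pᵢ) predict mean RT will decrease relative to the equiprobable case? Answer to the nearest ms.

The RT saving is b·ΔH. Equiprobable H₀ = log₂(4) = 2.0000 bits; with the given probabilities H = 1.7150 bits.
b·(H₀ − H) = 145 × (2.0000 − 1.7150) = 41.32 ms.

41 ms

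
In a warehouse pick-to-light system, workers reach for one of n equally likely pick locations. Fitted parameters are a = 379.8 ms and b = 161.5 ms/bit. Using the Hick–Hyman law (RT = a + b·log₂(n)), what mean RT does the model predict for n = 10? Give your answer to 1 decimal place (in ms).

916.3 ms

log₂(10) = 3.3219 bits, so RT = 379.8 + 161.5 × 3.3219 ≈ 916.291 ms.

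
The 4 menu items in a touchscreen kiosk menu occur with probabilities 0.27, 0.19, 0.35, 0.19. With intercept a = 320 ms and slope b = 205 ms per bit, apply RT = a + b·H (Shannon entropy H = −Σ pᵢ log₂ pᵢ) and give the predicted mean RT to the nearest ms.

720 ms

Entropy contributions −pᵢ log₂ pᵢ: 0.5100, 0.4552, 0.5301, 0.4552; sum H = 1.9506 bits.
RT = a + bH = 320 + 205·1.9506 = 719.87 ms.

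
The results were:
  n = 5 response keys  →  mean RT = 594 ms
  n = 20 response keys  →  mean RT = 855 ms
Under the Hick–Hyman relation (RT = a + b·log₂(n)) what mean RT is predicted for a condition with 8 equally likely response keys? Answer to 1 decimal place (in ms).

682.5 ms

RT is linear in log₂ n, so two points fix the line:
  b = (855 − 594) / (log₂ 20 − log₂ 5) = 261 / (4.3219 − 2.3219) = 130.500 ms/bit
  a = 594 − 130.500 × 2.3219 = 290.988 ms
Then RT(8) = 290.988 + 130.500 × log₂ 8 = 290.988 + 130.500 × 3 ≈ 682.488 ms.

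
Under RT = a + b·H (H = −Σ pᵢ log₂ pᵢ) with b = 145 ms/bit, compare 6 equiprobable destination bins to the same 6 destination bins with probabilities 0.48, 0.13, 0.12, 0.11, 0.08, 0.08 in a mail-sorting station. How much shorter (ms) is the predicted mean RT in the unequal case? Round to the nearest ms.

The RT saving is b·ΔH. Equiprobable H₀ = log₂(6) = 2.5850 bits; with the given probabilities H = 2.1913 bits.
b·(H₀ − H) = 145 × (2.5850 − 2.1913) = 57.08 ms.

57 ms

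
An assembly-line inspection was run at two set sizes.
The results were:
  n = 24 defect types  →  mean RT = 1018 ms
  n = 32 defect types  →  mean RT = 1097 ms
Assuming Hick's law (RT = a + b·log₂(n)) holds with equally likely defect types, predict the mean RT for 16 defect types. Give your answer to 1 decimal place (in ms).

Solve the two-equation system in a and b:
  b = (1097 − 1018) / (log₂ 32 − log₂ 24) = 79 / (5 − 4.5850) = 190.344 ms/bit
  a = 1018 − 190.344 × 4.5850 = 145.279 ms
Then RT(16) = 145.279 + 190.344 × log₂ 16 = 145.279 + 190.344 × 4 ≈ 906.656 ms.

906.7 ms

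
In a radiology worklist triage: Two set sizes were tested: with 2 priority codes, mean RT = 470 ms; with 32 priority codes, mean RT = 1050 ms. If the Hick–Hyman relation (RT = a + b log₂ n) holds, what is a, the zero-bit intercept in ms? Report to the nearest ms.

325 ms

b = (RT₂ − RT₁)/(log₂ n₂ − log₂ n₁) = (1050 − 470)/(5 − 1) = 145 ms/bit.
Intercept: a = 470 − 145·log₂(2) = 325.000 ms.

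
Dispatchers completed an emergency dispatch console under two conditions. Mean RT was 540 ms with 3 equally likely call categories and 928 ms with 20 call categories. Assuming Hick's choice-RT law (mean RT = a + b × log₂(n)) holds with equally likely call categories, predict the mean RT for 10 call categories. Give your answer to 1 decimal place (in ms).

RT is linear in log₂ n, so two points fix the line:
  b = (928 − 540) / (log₂ 20 − log₂ 3) = 388 / (4.3219 − 1.5850) = 141.763 ms/bit
  a = 540 − 141.763 × 1.5850 = 315.311 ms
Then RT(10) = 315.311 + 141.763 × log₂ 10 = 315.311 + 141.763 × 3.3219 ≈ 786.237 ms.

786.2 ms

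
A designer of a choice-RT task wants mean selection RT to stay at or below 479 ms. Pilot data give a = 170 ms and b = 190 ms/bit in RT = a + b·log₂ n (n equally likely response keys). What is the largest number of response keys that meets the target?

3

Set 170 + 190·log₂ n ≤ 479 → log₂ n ≤ (479 − 170)/190 = 1.6263.
So n ≤ 2^1.6263 = 3.087; the largest integer n is 3.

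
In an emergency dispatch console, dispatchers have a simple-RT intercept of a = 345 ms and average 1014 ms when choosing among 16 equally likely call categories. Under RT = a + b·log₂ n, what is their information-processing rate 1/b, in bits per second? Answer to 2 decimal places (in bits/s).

5.98 bits/s

b = (1014 − 345)/log₂ 16 = 669/4 = 167.250 ms per bit = 0.16725 s/bit; the reciprocal is 5.979 bits/s.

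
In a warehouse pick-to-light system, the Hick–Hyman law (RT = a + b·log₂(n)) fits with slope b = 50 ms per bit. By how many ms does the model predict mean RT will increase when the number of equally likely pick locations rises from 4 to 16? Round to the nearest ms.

The intercept a cancels: ΔRT = b·(log₂ n₂ − log₂ n₁) = b·log₂(n₂/n₁).
log₂(16) − log₂(4) = log₂(16/4) = log₂(4) = 2.
ΔRT = 50 × 2.0000 = 100.000 ms.

100 ms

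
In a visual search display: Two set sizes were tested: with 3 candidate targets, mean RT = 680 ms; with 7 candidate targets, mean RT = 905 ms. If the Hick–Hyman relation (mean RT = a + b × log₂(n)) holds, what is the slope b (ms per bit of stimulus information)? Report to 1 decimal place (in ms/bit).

b = (RT₂ − RT₁)/(log₂ n₂ − log₂ n₁) = (905 − 680)/(2.8074 − 1.5850) = 184.065 ms/bit.

184.1 ms/bit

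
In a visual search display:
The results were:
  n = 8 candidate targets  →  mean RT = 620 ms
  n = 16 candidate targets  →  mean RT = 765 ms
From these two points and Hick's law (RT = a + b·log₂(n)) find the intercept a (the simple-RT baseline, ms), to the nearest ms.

185 ms

Slope: b = (765 − 620) / (log₂ 16 − log₂ 8) = 145/1.0000 = 145 ms/bit.
a = RT₁ − b·log₂ n₁ = 620 − 145 × 3 = 185.000 ms.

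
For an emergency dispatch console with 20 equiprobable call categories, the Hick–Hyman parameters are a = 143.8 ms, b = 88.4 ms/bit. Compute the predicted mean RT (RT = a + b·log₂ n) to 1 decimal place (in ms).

525.9 ms

log₂(20) = 4.3219 bits, so RT = 143.8 + 88.4 × 4.3219 ≈ 525.858 ms.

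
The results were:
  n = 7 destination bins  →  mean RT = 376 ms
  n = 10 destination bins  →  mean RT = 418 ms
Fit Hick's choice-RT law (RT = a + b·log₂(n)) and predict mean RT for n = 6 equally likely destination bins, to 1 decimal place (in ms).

357.8 ms

Fit slope and intercept:
  b = (418 − 376) / (log₂ 10 − log₂ 7) = 42 / (3.3219 − 2.8074) = 81.621 ms/bit
  a = 376 − 81.621 × 2.8074 = 146.861 ms
Then RT(6) = 146.861 + 81.621 × log₂ 6 = 146.861 + 81.621 × 2.5850 ≈ 357.848 ms.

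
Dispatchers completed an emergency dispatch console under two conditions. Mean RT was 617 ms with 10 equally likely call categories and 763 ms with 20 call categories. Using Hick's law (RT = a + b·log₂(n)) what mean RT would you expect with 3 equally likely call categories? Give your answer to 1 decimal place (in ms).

363.4 ms

RT is linear in log₂ n, so two points fix the line:
  b = (763 − 617) / (log₂ 20 − log₂ 10) = 146 / (4.3219 − 3.3219) = 146.000 ms/bit
  a = 617 − 146.000 × 3.3219 = 131.998 ms
Then RT(3) = 131.998 + 146.000 × log₂ 3 = 131.998 + 146.000 × 1.5850 ≈ 363.403 ms.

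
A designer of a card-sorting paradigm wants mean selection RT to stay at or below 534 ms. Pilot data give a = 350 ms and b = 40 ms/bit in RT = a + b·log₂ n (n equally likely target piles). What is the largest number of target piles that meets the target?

24

Set 350 + 40·log₂ n ≤ 534 → log₂ n ≤ (534 − 350)/40 = 4.6000.
So n ≤ 2^4.6000 = 24.251; the largest integer n is 24.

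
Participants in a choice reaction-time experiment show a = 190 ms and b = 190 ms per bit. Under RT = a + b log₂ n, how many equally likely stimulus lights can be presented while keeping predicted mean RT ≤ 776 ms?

Information budget: (776 − 190)/190 = 3.0842 bits, so n ≤ 2^3.0842 = 8.481 → at most 8.

8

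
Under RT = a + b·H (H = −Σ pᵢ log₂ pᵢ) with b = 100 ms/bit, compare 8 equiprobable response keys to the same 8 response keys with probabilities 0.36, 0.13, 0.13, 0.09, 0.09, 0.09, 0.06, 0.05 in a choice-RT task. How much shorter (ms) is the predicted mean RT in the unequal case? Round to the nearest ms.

31 ms

The RT saving is b·ΔH. Equiprobable H₀ = log₂(8) = 3.0000 bits; with the given probabilities H = 2.6935 bits.
b·(H₀ − H) = 100 × (3.0000 − 2.6935) = 30.65 ms.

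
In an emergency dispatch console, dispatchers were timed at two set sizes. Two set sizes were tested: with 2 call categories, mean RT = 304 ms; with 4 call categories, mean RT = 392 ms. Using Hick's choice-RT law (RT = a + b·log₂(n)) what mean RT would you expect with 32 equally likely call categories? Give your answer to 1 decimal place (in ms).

RT is linear in log₂ n, so two points fix the line:
  b = (392 − 304) / (log₂ 4 − log₂ 2) = 88 / (2 − 1) = 88.000 ms/bit
  a = 304 − 88.000 × 1 = 216.000 ms
Then RT(32) = 216.000 + 88.000 × log₂ 32 = 216.000 + 88.000 × 5 ≈ 656.000 ms.

656.0 ms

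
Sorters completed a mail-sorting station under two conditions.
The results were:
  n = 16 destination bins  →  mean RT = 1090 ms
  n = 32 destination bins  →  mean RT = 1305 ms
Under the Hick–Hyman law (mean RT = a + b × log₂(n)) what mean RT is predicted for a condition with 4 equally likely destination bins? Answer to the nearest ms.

660 ms

Fit slope and intercept:
  b = (1305 − 1090) / (log₂ 32 − log₂ 16) = 215 / (5 − 4) = 215 ms/bit
  a = 1090 − 215 × 4 = 230 ms
Then RT(4) = 230 + 215 × log₂ 4 = 230 + 215 × 2 ≈ 660.000 ms.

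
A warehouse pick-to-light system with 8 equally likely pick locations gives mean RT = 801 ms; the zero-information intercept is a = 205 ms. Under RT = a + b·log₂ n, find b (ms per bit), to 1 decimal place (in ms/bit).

198.7 ms/bit

log₂(8) = 3 bits.
b = (RT − a)/log₂ n = (801 − 205) / 3 = 198.667 ms/bit.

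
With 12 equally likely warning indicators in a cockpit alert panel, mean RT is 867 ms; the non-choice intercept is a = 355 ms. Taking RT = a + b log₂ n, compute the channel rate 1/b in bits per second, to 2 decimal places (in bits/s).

b = (867 − 355)/log₂ 12 = 512/3.5850 = 142.819 ms per bit = 0.14282 s/bit; the reciprocal is 7.002 bits/s.

7.00 bits/s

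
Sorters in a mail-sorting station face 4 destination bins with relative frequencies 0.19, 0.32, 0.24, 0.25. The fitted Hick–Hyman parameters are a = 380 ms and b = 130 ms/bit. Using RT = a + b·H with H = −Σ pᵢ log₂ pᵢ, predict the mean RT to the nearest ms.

637 ms

Entropy contributions −pᵢ log₂ pᵢ: 0.4552, 0.5260, 0.4941, 0.5000; sum H = 1.9754 bits.
RT = a + bH = 380 + 130·1.9754 = 636.80 ms.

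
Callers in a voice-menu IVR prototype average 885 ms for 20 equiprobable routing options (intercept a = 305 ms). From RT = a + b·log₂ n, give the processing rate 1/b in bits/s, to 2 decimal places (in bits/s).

b = (885 − 305)/log₂ 20 = 580/4.3219 = 134.199 ms per bit = 0.13420 s/bit; the reciprocal is 7.452 bits/s.

7.45 bits/s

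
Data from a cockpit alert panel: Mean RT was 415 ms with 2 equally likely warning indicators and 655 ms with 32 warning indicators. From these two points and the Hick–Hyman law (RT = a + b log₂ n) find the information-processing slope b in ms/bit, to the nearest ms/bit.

60 ms/bit

The slope on a log₂ axis is (655 − 415) / (5 − 1) = 60 ms/bit.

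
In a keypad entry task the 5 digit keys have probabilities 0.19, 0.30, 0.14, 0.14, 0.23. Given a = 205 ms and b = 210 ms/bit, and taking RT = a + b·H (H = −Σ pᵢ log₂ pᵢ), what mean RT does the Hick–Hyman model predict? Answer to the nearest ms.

H = 0.19·log₂(1/0.19) + 0.30·log₂(1/0.30) + 0.14·log₂(1/0.14) + 0.14·log₂(1/0.14) + 0.23·log₂(1/0.23) = 2.2582 bits.
RT = 205 + 210 × 2.2582 = 679.22 ms.

679 ms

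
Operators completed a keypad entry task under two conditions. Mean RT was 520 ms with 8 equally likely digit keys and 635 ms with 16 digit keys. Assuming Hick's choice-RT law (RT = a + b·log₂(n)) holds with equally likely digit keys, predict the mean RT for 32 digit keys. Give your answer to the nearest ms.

750 ms

Solve the two-equation system in a and b:
  b = (635 − 520) / (log₂ 16 − log₂ 8) = 115 / (4 − 3) = 115 ms/bit
  a = 520 − 115 × 3 = 175 ms
Then RT(32) = 175 + 115 × log₂ 32 = 175 + 115 × 5 ≈ 750.000 ms.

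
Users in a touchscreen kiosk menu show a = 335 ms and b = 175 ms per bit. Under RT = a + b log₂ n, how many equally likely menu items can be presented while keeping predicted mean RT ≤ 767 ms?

Information budget: (767 − 335)/175 = 2.4686 bits, so n ≤ 2^2.4686 = 5.535 → at most 5.

5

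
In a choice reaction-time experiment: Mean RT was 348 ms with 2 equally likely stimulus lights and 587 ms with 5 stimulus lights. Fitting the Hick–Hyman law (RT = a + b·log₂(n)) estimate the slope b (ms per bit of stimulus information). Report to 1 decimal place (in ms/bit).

180.8 ms/bit

Slope: b = (587 − 348) / (log₂ 5 − log₂ 2) = 239/1.3219 = 180.797 ms/bit.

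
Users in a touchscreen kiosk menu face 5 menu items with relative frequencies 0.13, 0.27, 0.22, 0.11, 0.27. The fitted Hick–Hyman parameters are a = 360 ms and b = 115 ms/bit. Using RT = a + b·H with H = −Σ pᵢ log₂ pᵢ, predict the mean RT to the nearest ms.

617 ms

H = 0.13·log₂(1/0.13) + 0.27·log₂(1/0.27) + 0.22·log₂(1/0.22) + 0.11·log₂(1/0.11) + 0.27·log₂(1/0.27) = 2.2335 bits.
RT = 360 + 115 × 2.2335 = 616.86 ms.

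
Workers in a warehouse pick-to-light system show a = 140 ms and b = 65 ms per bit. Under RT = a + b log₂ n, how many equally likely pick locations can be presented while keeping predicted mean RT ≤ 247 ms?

3

Information budget: (247 − 140)/65 = 1.6462 bits, so n ≤ 2^1.6462 = 3.130 → at most 3.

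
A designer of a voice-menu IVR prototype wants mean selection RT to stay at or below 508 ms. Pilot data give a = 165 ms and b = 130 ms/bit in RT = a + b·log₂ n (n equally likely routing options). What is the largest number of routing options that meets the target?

6

Set 165 + 130·log₂ n ≤ 508 → log₂ n ≤ (508 − 165)/130 = 2.6385.
So n ≤ 2^2.6385 = 6.227; the largest integer n is 6.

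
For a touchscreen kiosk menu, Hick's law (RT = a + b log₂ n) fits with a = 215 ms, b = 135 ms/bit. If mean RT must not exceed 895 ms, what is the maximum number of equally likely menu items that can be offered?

Information budget: (895 − 215)/135 = 5.0370 bits, so n ≤ 2^5.0370 = 32.832 → at most 32.

32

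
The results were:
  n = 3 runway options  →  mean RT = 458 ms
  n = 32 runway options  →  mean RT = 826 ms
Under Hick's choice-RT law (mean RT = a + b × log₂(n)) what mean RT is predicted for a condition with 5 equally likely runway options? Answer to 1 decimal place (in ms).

With log₂ n on the abscissa the relation is linear; from the two conditions:
  b = (826 − 458) / (log₂ 32 − log₂ 3) = 368 / (5 − 1.5850) = 107.759 ms/bit
  a = 458 − 107.759 × 1.5850 = 287.207 ms
Then RT(5) = 287.207 + 107.759 × log₂ 5 = 287.207 + 107.759 × 2.3219 ≈ 537.414 ms.

537.4 ms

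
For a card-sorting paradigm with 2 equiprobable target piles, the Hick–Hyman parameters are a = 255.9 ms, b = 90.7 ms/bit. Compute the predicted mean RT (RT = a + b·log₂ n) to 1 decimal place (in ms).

346.6 ms

log₂(2) = 1 bits, so RT = 255.9 + 90.7 × 1 ≈ 346.600 ms.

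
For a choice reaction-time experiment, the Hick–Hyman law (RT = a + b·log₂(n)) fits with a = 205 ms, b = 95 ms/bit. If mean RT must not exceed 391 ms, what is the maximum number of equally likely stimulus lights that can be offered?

95·log₂ n ≤ 391 − 205 = 186, giving log₂ n ≤ 1.9579 and n ≤ 3.885. The largest whole number is 3.

3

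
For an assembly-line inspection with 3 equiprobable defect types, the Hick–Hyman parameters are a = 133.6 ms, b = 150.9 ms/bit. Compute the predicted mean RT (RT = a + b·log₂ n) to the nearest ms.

log₂(3) = 1.5850 bits, so RT = 133.6 + 150.9 × 1.5850 ≈ 372.771 ms.

373 ms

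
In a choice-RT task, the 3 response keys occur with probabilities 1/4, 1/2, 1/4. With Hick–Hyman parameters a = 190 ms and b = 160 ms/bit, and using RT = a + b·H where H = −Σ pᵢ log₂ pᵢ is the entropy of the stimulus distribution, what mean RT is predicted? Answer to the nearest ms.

430 ms

H = −Σ pᵢ log₂ pᵢ = 0.25·2 + 0.5·1 + 0.25·2 = 1.500 bits.
RT = 190 + 160 × 1.500 = 430.00 ms.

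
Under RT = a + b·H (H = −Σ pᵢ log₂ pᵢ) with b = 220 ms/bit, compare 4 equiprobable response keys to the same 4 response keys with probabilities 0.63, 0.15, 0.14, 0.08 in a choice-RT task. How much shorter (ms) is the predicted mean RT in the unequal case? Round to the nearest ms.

Equiprobable entropy H₀ = log₂ 4 = 2.0000 bits.
Skewed entropy H = −Σ pᵢ log₂ pᵢ = 1.5191 bits.
ΔRT = b·(H₀ − H) = 220 × 0.4809 = 105.80 ms.

106 ms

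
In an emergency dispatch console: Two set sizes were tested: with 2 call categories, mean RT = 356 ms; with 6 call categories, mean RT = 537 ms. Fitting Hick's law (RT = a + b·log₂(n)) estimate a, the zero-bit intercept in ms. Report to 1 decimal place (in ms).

The slope on a log₂ axis is (537 − 356) / (2.5850 − 1) = 114.198 ms/bit.
Intercept: a = 356 − 114.198·log₂(2) = 241.802 ms.

241.8 ms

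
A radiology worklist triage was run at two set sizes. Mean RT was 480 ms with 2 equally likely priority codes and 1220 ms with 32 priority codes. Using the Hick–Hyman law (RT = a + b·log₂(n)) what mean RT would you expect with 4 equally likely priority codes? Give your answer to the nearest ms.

RT is linear in log₂ n, so two points fix the line:
  b = (1220 − 480) / (log₂ 32 − log₂ 2) = 740 / (5 − 1) = 185 ms/bit
  a = 480 − 185 × 1 = 295 ms
Then RT(4) = 295 + 185 × log₂ 4 = 295 + 185 × 2 ≈ 665.000 ms.

665 ms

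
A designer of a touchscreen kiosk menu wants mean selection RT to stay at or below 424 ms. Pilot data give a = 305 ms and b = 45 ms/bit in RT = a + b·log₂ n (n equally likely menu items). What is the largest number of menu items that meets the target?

Set 305 + 45·log₂ n ≤ 424 → log₂ n ≤ (424 − 305)/45 = 2.6444.
So n ≤ 2^2.6444 = 6.253; the largest integer n is 6.

6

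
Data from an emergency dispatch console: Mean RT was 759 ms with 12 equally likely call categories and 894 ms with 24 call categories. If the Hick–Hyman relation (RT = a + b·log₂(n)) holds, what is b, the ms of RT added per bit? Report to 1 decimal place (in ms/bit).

The slope on a log₂ axis is (894 − 759) / (4.5850 − 3.5850) = 135.000 ms/bit.

135.0 ms/bit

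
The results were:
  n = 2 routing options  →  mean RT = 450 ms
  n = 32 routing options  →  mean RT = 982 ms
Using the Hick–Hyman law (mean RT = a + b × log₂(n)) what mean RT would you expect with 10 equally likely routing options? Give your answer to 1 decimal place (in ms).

Solve the two-equation system in a and b:
  b = (982 − 450) / (log₂ 32 − log₂ 2) = 532 / (5 − 1) = 133.000 ms/bit
  a = 450 − 133.000 × 1 = 317.000 ms
Then RT(10) = 317.000 + 133.000 × log₂ 10 = 317.000 + 133.000 × 3.3219 ≈ 758.816 ms.

758.8 ms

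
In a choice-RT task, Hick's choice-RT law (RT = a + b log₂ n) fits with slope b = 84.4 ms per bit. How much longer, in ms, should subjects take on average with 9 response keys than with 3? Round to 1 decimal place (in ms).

133.8 ms

Only the slope matters, since a is common to both: ΔRT = b·log₂(n₂/n₁).
log₂(9) − log₂(3) = 3.1699 − 1.5850 = 1.5850.
ΔRT = 84.4 × 1.5850 = 133.771 ms.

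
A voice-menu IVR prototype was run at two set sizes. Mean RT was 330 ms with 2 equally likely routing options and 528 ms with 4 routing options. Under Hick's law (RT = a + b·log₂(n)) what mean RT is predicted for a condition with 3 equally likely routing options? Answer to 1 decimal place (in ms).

Solve the two-equation system in a and b:
  b = (528 − 330) / (log₂ 4 − log₂ 2) = 198 / (2 − 1) = 198.000 ms/bit
  a = 330 − 198.000 × 1 = 132.000 ms
Then RT(3) = 132.000 + 198.000 × log₂ 3 = 132.000 + 198.000 × 1.5850 ≈ 445.823 ms.

445.8 ms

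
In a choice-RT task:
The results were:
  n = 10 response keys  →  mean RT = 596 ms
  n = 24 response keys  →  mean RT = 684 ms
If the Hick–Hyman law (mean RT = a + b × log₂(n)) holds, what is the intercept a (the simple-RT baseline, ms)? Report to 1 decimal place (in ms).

b = (RT₂ − RT₁)/(log₂ n₂ − log₂ n₁) = (684 − 596)/(4.5850 − 3.3219) = 69.673 ms/bit.
a = RT₁ − b·log₂ n₁ = 596 − 69.673 × 3.3219 = 364.550 ms.

364.5 ms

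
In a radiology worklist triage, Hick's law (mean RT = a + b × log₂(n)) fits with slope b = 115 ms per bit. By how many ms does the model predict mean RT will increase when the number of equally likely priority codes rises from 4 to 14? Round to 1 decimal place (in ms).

The intercept a cancels: ΔRT = b·(log₂ n₂ − log₂ n₁) = b·log₂(n₂/n₁).
log₂(14) − log₂(4) = 3.8074 − 2 = 1.8074.
ΔRT = 115 × 1.8074 = 207.846 ms.

207.8 ms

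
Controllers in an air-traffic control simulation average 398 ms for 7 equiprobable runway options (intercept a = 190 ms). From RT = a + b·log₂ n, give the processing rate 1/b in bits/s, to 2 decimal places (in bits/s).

Choice component = 398 − 190 = 208 ms over log₂(7) = 2.8074 bits.
b = 208 / 2.8074 = 74.091 ms/bit, so 1/b = 13.497 bits/s.

13.50 bits/s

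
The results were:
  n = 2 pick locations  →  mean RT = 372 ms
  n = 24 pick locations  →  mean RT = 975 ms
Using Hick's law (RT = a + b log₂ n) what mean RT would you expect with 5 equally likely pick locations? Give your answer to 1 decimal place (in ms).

With log₂ n on the abscissa the relation is linear; from the two conditions:
  b = (975 − 372) / (log₂ 24 − log₂ 2) = 603 / (4.5850 − 1) = 168.203 ms/bit
  a = 372 − 168.203 × 1 = 203.797 ms
Then RT(5) = 203.797 + 168.203 × log₂ 5 = 203.797 + 168.203 × 2.3219 ≈ 594.352 ms.

594.4 ms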